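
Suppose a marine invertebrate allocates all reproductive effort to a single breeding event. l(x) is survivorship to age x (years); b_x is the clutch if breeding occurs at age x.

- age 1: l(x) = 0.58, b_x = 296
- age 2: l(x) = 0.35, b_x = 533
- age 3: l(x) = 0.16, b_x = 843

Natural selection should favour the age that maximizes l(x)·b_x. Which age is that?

2

Expected offspring if breeding at age x = l(x) × b_x:
  age 1: 0.58 × 296 = 171.680
  age 2: 0.35 × 533 = 186.550
  age 3: 0.16 × 843 = 134.880
Maximum at age 2 (186.550).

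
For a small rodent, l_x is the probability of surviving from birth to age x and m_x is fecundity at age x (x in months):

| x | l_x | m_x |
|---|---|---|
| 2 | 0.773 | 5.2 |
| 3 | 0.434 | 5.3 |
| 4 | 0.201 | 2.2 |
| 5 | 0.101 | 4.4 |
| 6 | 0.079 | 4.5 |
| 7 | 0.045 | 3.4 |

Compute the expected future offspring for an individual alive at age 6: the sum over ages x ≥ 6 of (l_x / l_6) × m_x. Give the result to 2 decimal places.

l_6 = 0.079. Conditional survival from age 6 to x is l_x / l_6.
  x=6: (0.079/0.079) × 4.5 = 4.5000
  x=7: (0.045/0.079) × 3.4 = 1.9367
Sum = 4.5000 + 1.9367 = 6.4367

6.44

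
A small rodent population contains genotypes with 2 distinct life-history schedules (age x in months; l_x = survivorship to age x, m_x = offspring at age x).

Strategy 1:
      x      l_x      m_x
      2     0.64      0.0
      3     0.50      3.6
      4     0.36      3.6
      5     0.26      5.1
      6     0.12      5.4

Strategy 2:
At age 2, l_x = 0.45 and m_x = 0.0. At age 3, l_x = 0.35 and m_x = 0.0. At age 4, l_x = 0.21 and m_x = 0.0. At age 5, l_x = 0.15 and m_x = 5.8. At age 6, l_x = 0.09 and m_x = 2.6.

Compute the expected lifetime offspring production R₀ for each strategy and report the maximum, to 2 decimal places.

Strategy 1: R₀ = 0.64×0.0 + 0.50×3.6 + 0.36×3.6 + 0.26×5.1 + 0.12×5.4 = 5.0700
Strategy 2: R₀ = 0.45×0.0 + 0.35×0.0 + 0.21×0.0 + 0.15×5.8 + 0.09×2.6 = 1.1040
Highest R₀: strategy 1 with 5.0700.

5.07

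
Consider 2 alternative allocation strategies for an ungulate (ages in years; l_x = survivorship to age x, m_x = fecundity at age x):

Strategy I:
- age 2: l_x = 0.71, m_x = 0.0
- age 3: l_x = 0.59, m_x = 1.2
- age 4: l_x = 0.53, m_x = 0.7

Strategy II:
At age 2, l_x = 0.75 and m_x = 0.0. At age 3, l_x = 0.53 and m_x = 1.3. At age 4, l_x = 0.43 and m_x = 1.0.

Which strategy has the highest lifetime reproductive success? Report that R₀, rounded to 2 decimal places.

1.12

Strategy I: R₀ = 0.71×0.0 + 0.59×1.2 + 0.53×0.7 = 1.0790
Strategy II: R₀ = 0.75×0.0 + 0.53×1.3 + 0.43×1.0 = 1.1190
Highest R₀: strategy II with 1.1190.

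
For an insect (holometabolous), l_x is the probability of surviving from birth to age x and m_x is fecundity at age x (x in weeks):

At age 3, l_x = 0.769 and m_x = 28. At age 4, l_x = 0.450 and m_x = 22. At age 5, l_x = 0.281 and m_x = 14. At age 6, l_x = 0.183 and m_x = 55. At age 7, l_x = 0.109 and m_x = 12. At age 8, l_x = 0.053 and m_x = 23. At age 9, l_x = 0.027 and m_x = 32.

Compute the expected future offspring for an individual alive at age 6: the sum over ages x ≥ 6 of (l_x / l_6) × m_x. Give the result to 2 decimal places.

73.53

l_6 = 0.183. Conditional survival from age 6 to x is l_x / l_6.
  x=6: (0.183/0.183) × 55 = 55.0000
  x=7: (0.109/0.183) × 12 = 7.1475
  x=8: (0.053/0.183) × 23 = 6.6612
  x=9: (0.027/0.183) × 32 = 4.7213
Sum = 55.0000 + 7.1475 + 6.6612 + 4.7213 = 73.5301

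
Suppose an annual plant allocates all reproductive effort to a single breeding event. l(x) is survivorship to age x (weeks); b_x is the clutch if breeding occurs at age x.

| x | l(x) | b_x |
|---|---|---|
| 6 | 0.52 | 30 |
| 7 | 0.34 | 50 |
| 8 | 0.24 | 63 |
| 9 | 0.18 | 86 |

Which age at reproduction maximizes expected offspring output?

7

Expected offspring if breeding at age x = l(x) × b_x:
  age 6: 0.52 × 30 = 15.600
  age 7: 0.34 × 50 = 17.000
  age 8: 0.24 × 63 = 15.120
  age 9: 0.18 × 86 = 15.480
Maximum at age 7 (17.000).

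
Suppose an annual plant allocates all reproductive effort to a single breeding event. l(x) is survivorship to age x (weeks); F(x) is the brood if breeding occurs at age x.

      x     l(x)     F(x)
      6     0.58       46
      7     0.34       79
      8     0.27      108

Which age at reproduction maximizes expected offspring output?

8

Expected offspring if breeding at age x = l(x) × F(x):
  age 6: 0.58 × 46 = 26.680
  age 7: 0.34 × 79 = 26.860
  age 8: 0.27 × 108 = 29.160
Maximum at age 8 (29.160).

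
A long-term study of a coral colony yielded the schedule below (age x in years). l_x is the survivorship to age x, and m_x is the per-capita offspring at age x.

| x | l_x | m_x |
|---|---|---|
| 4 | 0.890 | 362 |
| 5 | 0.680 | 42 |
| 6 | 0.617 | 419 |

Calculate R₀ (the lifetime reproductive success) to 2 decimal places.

609.26

R₀ = Σ l_x m_x:
  age 4: 0.890 × 362 = 322.1800
  age 5: 0.680 × 42 = 28.5600
  age 6: 0.617 × 419 = 258.5230
R₀ = 322.1800 + 28.5600 + 258.5230 = 609.2630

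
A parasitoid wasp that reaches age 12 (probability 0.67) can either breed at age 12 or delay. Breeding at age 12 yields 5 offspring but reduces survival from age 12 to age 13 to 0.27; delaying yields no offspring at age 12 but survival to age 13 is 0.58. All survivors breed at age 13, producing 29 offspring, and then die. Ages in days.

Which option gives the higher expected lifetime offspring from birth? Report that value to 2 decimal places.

breed at age 12: R₀ = 0.67 × (5 + 0.27 × 29) = 0.67 × 12.8300 = 8.5961
delay to age 13: R₀ = 0.67 × (0.58 × 29) = 0.67 × 16.8200 = 11.2694
Higher: delay to age 13 (11.2694).

11.27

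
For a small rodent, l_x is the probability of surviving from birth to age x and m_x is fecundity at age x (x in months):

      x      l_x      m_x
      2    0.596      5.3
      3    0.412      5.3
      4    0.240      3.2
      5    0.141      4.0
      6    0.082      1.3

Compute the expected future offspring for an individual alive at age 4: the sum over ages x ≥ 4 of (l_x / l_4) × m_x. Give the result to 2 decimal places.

l_4 = 0.240. Conditional survival from age 4 to x is l_x / l_4.
  x=4: (0.240/0.240) × 3.2 = 3.2000
  x=5: (0.141/0.240) × 4.0 = 2.3500
  x=6: (0.082/0.240) × 1.3 = 0.4442
Sum = 3.2000 + 2.3500 + 0.4442 = 5.9942

5.99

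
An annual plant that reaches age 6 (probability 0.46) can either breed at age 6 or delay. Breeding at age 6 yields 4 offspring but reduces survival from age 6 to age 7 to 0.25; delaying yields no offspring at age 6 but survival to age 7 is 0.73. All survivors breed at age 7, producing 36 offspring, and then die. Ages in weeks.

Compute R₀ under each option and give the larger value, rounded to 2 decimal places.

12.09

breed at age 6: R₀ = 0.46 × (4 + 0.25 × 36) = 0.46 × 13.0000 = 5.9800
delay to age 7: R₀ = 0.46 × (0.73 × 36) = 0.46 × 26.2800 = 12.0888
Higher: delay to age 7 (12.0888).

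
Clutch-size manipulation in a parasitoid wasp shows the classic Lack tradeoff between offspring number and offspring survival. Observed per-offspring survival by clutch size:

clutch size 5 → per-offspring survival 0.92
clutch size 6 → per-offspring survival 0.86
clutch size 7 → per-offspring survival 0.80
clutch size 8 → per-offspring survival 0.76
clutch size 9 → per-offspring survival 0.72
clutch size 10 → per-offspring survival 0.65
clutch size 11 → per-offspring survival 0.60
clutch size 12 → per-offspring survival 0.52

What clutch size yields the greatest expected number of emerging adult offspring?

Expected emerging adult offspring = c × s(c):
  c=5: 5 × 0.92 = 4.600
  c=6: 6 × 0.86 = 5.160
  c=7: 7 × 0.80 = 5.600
  c=8: 8 × 0.76 = 6.080
  c=9: 9 × 0.72 = 6.480
  c=10: 10 × 0.65 = 6.500
  c=11: 11 × 0.60 = 6.600
  c=12: 12 × 0.52 = 6.240
Maximum at c = 11 (6.600 emerging adult offspring).

11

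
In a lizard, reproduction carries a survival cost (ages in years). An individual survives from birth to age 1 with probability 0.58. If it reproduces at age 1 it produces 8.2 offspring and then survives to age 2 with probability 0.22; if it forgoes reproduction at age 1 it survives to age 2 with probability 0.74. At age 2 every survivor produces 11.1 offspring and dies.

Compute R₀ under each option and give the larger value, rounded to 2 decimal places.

breed at age 1: R₀ = 0.58 × (8.2 + 0.22 × 11.1) = 0.58 × 10.6420 = 6.1724
delay to age 2: R₀ = 0.58 × (0.74 × 11.1) = 0.58 × 8.2140 = 4.7641
Higher: breed at age 1 (6.1724).

6.17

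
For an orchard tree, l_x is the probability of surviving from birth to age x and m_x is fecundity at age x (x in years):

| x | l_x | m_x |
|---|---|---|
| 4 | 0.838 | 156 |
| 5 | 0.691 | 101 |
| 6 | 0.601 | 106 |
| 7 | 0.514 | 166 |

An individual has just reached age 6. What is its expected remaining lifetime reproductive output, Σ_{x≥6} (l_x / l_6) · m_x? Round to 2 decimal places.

l_6 = 0.601. Conditional survival from age 6 to x is l_x / l_6.
  x=6: (0.601/0.601) × 106 = 106.0000
  x=7: (0.514/0.601) × 166 = 141.9700
Sum = 106.0000 + 141.9700 = 247.9700

247.97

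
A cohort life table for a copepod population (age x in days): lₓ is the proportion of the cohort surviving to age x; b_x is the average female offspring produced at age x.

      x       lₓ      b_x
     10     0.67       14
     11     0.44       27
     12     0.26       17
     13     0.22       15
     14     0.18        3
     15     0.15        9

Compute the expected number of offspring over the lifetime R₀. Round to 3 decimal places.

30.870

R₀ = Σ lₓ b_x:
  age 10: 0.67 × 14 = 9.3800
  age 11: 0.44 × 27 = 11.8800
  age 12: 0.26 × 17 = 4.4200
  age 13: 0.22 × 15 = 3.3000
  age 14: 0.18 × 3 = 0.5400
  age 15: 0.15 × 9 = 1.3500
R₀ = 9.3800 + 11.8800 + 4.4200 + 3.3000 + 0.5400 + 1.3500 = 30.8700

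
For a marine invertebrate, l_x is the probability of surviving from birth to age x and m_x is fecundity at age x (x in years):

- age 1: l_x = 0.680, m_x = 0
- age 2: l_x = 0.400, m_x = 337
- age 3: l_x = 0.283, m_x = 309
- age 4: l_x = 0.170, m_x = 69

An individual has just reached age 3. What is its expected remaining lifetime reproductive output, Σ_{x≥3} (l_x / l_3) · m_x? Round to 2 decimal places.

350.45

l_3 = 0.283. Conditional survival from age 3 to x is l_x / l_3.
  x=3: (0.283/0.283) × 309 = 309.0000
  x=4: (0.170/0.283) × 69 = 41.4488
Sum = 309.0000 + 41.4488 = 350.4488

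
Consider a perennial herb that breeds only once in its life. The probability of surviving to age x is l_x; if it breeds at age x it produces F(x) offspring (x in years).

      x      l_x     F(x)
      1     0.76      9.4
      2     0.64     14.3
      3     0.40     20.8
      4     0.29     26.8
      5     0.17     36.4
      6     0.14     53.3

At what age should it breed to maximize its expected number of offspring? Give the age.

Expected offspring if breeding at age x = l_x × F(x):
  age 1: 0.76 × 9.4 = 7.144
  age 2: 0.64 × 14.3 = 9.152
  age 3: 0.40 × 20.8 = 8.320
  age 4: 0.29 × 26.8 = 7.772
  age 5: 0.17 × 36.4 = 6.188
  age 6: 0.14 × 53.3 = 7.462
Maximum at age 2 (9.152).

2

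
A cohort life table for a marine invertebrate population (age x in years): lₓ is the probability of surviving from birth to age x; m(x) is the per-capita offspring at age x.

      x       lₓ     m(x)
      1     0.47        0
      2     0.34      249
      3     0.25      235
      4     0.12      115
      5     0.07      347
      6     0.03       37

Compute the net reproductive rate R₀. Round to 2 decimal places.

182.61

R₀ = Σ lₓ m(x):
  age 1: 0.47 × 0 = 0.0000
  age 2: 0.34 × 249 = 84.6600
  age 3: 0.25 × 235 = 58.7500
  age 4: 0.12 × 115 = 13.8000
  age 5: 0.07 × 347 = 24.2900
  age 6: 0.03 × 37 = 1.1100
R₀ = 0.0000 + 84.6600 + 58.7500 + 13.8000 + 24.2900 + 1.1100 = 182.6100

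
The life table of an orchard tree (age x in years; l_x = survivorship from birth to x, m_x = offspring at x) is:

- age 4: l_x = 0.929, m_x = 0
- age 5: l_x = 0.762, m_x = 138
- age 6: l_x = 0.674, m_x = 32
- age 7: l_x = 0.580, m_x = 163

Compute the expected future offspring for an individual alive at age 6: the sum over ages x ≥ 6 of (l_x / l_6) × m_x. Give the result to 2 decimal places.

172.27

l_6 = 0.674. Conditional survival from age 6 to x is l_x / l_6.
  x=6: (0.674/0.674) × 32 = 32.0000
  x=7: (0.580/0.674) × 163 = 140.2671
Sum = 32.0000 + 140.2671 = 172.2671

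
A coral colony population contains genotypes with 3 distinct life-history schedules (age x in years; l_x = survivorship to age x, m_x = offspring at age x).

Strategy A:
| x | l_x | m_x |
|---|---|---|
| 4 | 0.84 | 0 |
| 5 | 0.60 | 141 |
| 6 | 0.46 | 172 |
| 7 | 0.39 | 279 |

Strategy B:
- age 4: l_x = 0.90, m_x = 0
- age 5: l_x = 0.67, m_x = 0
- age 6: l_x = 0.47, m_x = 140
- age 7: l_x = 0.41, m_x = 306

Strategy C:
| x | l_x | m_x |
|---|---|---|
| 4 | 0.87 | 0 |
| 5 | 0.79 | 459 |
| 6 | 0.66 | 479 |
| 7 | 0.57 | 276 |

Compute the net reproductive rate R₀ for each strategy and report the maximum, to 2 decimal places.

Strategy A: R₀ = 0.84×0 + 0.60×141 + 0.46×172 + 0.39×279 = 272.5300
Strategy B: R₀ = 0.90×0 + 0.67×0 + 0.47×140 + 0.41×306 = 191.2600
Strategy C: R₀ = 0.87×0 + 0.79×459 + 0.66×479 + 0.57×276 = 836.0700
Highest R₀: strategy C with 836.0700.

836.07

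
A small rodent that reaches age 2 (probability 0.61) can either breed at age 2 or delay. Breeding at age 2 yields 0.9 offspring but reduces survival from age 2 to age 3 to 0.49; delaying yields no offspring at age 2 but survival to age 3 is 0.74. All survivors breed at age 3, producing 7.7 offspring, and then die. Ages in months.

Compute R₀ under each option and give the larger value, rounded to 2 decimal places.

breed at age 2: R₀ = 0.61 × (0.9 + 0.49 × 7.7) = 0.61 × 4.6730 = 2.8505
delay to age 3: R₀ = 0.61 × (0.74 × 7.7) = 0.61 × 5.6980 = 3.4758
Higher: delay to age 3 (3.4758).

3.48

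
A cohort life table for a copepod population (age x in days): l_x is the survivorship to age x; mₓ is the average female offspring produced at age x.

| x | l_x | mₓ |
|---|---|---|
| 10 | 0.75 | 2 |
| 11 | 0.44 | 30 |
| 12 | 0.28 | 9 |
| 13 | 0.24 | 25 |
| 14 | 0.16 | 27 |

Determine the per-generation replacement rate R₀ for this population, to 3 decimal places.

R₀ = Σ l_x mₓ:
  age 10: 0.75 × 2 = 1.5000
  age 11: 0.44 × 30 = 13.2000
  age 12: 0.28 × 9 = 2.5200
  age 13: 0.24 × 25 = 6.0000
  age 14: 0.16 × 27 = 4.3200
R₀ = 1.5000 + 13.2000 + 2.5200 + 6.0000 + 4.3200 = 27.5400

27.540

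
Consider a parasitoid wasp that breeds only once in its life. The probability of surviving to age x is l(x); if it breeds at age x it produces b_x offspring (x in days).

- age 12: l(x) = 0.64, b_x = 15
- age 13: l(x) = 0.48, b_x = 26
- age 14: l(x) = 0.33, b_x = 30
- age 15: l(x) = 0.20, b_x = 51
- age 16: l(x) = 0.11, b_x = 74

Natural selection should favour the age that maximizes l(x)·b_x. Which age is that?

13

Expected offspring if breeding at age x = l(x) × b_x:
  age 12: 0.64 × 15 = 9.600
  age 13: 0.48 × 26 = 12.480
  age 14: 0.33 × 30 = 9.900
  age 15: 0.20 × 51 = 10.200
  age 16: 0.11 × 74 = 8.140
Maximum at age 13 (12.480).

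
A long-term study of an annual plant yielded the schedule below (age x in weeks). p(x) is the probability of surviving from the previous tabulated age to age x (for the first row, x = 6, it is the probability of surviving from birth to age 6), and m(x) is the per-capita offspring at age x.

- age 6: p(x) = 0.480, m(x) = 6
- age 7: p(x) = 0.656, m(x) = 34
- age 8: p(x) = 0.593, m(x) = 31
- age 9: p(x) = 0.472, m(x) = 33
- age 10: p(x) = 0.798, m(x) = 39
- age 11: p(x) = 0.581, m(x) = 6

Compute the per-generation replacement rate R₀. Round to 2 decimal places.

25.27

Survivorship from birth: l_x = p_6·p_7·…·p_x.
  l_6 = 0.48000
  l_7 = 0.31488
  l_8 = 0.18672
  l_9 = 0.08813
  l_10 = 0.07033
  l_11 = 0.04086
R₀ = Σ l_x m(x):
  age 6: 0.48000 × 6 = 2.8800
  age 7: 0.31488 × 34 = 10.7059
  age 8: 0.18672 × 31 = 5.7883
  age 9: 0.08813 × 33 = 2.9083
  age 10: 0.07033 × 39 = 2.7429
  age 11: 0.04086 × 6 = 0.2452
R₀ = 2.8800 + 10.7059 + 5.7883 + 2.9083 + 2.7429 + 0.2452 = 25.2706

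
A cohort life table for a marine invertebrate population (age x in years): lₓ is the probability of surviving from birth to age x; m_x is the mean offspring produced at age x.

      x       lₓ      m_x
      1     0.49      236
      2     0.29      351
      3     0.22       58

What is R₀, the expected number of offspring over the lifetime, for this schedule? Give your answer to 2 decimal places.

230.19

R₀ = Σ lₓ m_x:
  age 1: 0.49 × 236 = 115.6400
  age 2: 0.29 × 351 = 101.7900
  age 3: 0.22 × 58 = 12.7600
R₀ = 115.6400 + 101.7900 + 12.7600 = 230.1900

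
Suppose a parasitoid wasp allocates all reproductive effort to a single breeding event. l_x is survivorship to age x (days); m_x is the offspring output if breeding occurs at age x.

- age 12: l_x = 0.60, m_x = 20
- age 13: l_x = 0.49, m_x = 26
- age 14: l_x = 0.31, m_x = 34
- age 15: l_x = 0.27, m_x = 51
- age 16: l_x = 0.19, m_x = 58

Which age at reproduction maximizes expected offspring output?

15

Expected offspring if breeding at age x = l_x × m_x:
  age 12: 0.60 × 20 = 12.000
  age 13: 0.49 × 26 = 12.740
  age 14: 0.31 × 34 = 10.540
  age 15: 0.27 × 51 = 13.770
  age 16: 0.19 × 58 = 11.020
Maximum at age 15 (13.770).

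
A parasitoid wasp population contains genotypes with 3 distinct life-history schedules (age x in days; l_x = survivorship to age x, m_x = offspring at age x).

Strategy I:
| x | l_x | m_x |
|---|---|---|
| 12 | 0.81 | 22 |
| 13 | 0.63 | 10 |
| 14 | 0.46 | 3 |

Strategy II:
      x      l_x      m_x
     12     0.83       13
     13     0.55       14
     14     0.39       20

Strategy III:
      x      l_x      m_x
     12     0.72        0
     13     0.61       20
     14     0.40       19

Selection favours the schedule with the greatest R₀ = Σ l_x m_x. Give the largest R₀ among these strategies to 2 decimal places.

26.29

Strategy I: R₀ = 0.81×22 + 0.63×10 + 0.46×3 = 25.5000
Strategy II: R₀ = 0.83×13 + 0.55×14 + 0.39×20 = 26.2900
Strategy III: R₀ = 0.72×0 + 0.61×20 + 0.40×19 = 19.8000
Highest R₀: strategy II with 26.2900.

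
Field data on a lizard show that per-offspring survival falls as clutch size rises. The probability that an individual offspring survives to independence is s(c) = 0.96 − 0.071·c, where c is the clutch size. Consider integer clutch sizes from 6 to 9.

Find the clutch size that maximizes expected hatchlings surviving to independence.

7

Expected hatchlings surviving to independence = c × s(c):
  c=6: 6 × 0.534 = 3.204
  c=7: 7 × 0.463 = 3.241
  c=8: 8 × 0.392 = 3.136
  c=9: 9 × 0.321 = 2.889
Maximum at c = 7 (3.241 hatchlings surviving to independence).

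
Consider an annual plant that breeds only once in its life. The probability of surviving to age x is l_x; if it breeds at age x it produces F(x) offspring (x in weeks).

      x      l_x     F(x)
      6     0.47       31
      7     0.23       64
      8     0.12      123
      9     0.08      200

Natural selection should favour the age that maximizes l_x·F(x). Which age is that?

Expected offspring if breeding at age x = l_x × F(x):
  age 6: 0.47 × 31 = 14.570
  age 7: 0.23 × 64 = 14.720
  age 8: 0.12 × 123 = 14.760
  age 9: 0.08 × 200 = 16.000
Maximum at age 9 (16.000).

9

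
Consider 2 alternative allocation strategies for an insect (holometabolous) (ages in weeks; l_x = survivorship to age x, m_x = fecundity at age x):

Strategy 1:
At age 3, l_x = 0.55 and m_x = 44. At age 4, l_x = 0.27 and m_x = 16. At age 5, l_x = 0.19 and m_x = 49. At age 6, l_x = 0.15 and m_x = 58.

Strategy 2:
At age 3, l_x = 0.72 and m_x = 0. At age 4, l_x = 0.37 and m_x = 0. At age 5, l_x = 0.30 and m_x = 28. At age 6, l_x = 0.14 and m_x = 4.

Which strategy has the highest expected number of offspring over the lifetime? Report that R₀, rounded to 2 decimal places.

46.53

Strategy 1: R₀ = 0.55×44 + 0.27×16 + 0.19×49 + 0.15×58 = 46.5300
Strategy 2: R₀ = 0.72×0 + 0.37×0 + 0.30×28 + 0.14×4 = 8.9600
Highest R₀: strategy 1 with 46.5300.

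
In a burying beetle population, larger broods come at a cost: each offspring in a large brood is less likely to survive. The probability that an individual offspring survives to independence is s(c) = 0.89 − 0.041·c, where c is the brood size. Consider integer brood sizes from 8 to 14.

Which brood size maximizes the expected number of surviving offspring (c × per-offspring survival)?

Expected surviving offspring = c × s(c):
  c=8: 8 × 0.562 = 4.496
  c=9: 9 × 0.521 = 4.689
  c=10: 10 × 0.480 = 4.800
  c=11: 11 × 0.439 = 4.829
  c=12: 12 × 0.398 = 4.776
  c=13: 13 × 0.357 = 4.641
  c=14: 14 × 0.316 = 4.424
Maximum at c = 11 (4.829 surviving offspring).

11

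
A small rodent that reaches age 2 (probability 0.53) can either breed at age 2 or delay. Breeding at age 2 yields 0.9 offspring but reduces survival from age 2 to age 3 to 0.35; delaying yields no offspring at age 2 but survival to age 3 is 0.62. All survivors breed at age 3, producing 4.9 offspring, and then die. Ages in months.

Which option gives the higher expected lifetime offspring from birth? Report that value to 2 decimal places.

breed at age 2: R₀ = 0.53 × (0.9 + 0.35 × 4.9) = 0.53 × 2.6150 = 1.3860
delay to age 3: R₀ = 0.53 × (0.62 × 4.9) = 0.53 × 3.0380 = 1.6101
Higher: delay to age 3 (1.6101).

1.61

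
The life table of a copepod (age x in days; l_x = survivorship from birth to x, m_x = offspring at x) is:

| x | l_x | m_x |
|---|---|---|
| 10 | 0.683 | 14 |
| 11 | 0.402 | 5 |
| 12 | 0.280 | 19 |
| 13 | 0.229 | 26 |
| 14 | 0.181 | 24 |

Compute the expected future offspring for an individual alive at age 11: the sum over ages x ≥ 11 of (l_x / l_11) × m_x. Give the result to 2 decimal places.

l_11 = 0.402. Conditional survival from age 11 to x is l_x / l_11.
  x=11: (0.402/0.402) × 5 = 5.0000
  x=12: (0.280/0.402) × 19 = 13.2338
  x=13: (0.229/0.402) × 26 = 14.8109
  x=14: (0.181/0.402) × 24 = 10.8060
Sum = 5.0000 + 13.2338 + 14.8109 + 10.8060 = 43.8507

43.85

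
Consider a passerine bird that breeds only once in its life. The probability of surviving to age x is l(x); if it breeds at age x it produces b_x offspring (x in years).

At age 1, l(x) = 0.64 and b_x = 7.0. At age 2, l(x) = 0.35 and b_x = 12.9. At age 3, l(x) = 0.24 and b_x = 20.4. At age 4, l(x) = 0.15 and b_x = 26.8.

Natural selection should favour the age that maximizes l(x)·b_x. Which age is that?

3

Expected offspring if breeding at age x = l(x) × b_x:
  age 1: 0.64 × 7.0 = 4.480
  age 2: 0.35 × 12.9 = 4.515
  age 3: 0.24 × 20.4 = 4.896
  age 4: 0.15 × 26.8 = 4.020
Maximum at age 3 (4.896).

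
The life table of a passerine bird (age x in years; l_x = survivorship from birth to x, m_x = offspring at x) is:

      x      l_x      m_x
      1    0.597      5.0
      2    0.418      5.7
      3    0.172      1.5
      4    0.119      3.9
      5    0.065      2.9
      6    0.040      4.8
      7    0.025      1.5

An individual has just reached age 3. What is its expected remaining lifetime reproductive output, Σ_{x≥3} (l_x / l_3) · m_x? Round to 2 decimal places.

6.63

l_3 = 0.172. Conditional survival from age 3 to x is l_x / l_3.
  x=3: (0.172/0.172) × 1.5 = 1.5000
  x=4: (0.119/0.172) × 3.9 = 2.6983
  x=5: (0.065/0.172) × 2.9 = 1.0959
  x=6: (0.040/0.172) × 4.8 = 1.1163
  x=7: (0.025/0.172) × 1.5 = 0.2180
Sum = 1.5000 + 2.6983 + 1.0959 + 1.1163 + 0.2180 = 6.6285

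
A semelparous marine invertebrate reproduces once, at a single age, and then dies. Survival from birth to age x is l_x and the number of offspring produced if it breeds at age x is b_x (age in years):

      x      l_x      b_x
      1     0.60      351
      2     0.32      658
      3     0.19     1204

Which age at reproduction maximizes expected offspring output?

Expected offspring if breeding at age x = l_x × b_x:
  age 1: 0.60 × 351 = 210.600
  age 2: 0.32 × 658 = 210.560
  age 3: 0.19 × 1204 = 228.760
Maximum at age 3 (228.760).

3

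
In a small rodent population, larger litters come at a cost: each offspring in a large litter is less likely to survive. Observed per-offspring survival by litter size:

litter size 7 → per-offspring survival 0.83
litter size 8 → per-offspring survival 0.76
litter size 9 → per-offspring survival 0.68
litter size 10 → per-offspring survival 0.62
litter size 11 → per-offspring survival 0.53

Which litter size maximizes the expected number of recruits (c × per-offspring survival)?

Expected recruits = c × s(c):
  c=7: 7 × 0.83 = 5.810
  c=8: 8 × 0.76 = 6.080
  c=9: 9 × 0.68 = 6.120
  c=10: 10 × 0.62 = 6.200
  c=11: 11 × 0.53 = 5.830
Maximum at c = 10 (6.200 recruits).

10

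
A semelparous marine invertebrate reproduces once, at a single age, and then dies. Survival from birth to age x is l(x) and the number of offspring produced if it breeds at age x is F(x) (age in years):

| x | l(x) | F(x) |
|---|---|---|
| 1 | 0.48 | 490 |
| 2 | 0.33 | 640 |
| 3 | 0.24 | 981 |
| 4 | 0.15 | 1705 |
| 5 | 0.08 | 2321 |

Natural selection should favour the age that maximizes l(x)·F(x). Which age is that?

4

Expected offspring if breeding at age x = l(x) × F(x):
  age 1: 0.48 × 490 = 235.200
  age 2: 0.33 × 640 = 211.200
  age 3: 0.24 × 981 = 235.440
  age 4: 0.15 × 1705 = 255.750
  age 5: 0.08 × 2321 = 185.680
Maximum at age 4 (255.750).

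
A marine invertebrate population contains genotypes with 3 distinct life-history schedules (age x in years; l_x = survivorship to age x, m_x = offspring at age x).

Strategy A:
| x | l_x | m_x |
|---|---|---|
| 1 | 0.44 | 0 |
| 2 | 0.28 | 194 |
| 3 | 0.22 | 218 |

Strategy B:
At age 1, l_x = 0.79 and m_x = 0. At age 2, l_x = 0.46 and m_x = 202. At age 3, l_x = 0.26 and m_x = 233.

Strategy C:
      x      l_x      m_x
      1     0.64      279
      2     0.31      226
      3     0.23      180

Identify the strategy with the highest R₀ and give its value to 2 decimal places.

290.02

Strategy A: R₀ = 0.44×0 + 0.28×194 + 0.22×218 = 102.2800
Strategy B: R₀ = 0.79×0 + 0.46×202 + 0.26×233 = 153.5000
Strategy C: R₀ = 0.64×279 + 0.31×226 + 0.23×180 = 290.0200
Highest R₀: strategy C with 290.0200.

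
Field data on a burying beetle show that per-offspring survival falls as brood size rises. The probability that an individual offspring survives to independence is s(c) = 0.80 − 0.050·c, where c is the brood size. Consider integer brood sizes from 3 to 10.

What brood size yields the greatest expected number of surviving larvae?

8

Expected surviving larvae = c × s(c):
  c=3: 3 × 0.650 = 1.950
  c=4: 4 × 0.600 = 2.400
  c=5: 5 × 0.550 = 2.750
  c=6: 6 × 0.500 = 3.000
  c=7: 7 × 0.450 = 3.150
  c=8: 8 × 0.400 = 3.200
  c=9: 9 × 0.350 = 3.150
  c=10: 10 × 0.300 = 3.000
Maximum at c = 8 (3.200 surviving larvae).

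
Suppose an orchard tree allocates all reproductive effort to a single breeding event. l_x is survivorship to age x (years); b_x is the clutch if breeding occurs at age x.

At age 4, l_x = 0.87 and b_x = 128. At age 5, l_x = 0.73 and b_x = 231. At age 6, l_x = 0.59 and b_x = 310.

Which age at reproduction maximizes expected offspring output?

6

Expected offspring if breeding at age x = l_x × b_x:
  age 4: 0.87 × 128 = 111.360
  age 5: 0.73 × 231 = 168.630
  age 6: 0.59 × 310 = 182.900
Maximum at age 6 (182.900).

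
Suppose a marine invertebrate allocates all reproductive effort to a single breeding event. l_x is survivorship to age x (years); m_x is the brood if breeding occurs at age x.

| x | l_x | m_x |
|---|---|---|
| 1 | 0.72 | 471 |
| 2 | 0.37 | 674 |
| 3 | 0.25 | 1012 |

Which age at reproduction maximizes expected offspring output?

Expected offspring if breeding at age x = l_x × m_x:
  age 1: 0.72 × 471 = 339.120
  age 2: 0.37 × 674 = 249.380
  age 3: 0.25 × 1012 = 253.000
Maximum at age 1 (339.120).

1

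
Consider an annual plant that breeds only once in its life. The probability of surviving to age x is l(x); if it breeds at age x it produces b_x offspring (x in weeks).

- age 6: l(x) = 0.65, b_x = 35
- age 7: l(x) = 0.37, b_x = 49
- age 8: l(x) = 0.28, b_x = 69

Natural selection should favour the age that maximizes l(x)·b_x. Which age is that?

6

Expected offspring if breeding at age x = l(x) × b_x:
  age 6: 0.65 × 35 = 22.750
  age 7: 0.37 × 49 = 18.130
  age 8: 0.28 × 69 = 19.320
Maximum at age 6 (22.750).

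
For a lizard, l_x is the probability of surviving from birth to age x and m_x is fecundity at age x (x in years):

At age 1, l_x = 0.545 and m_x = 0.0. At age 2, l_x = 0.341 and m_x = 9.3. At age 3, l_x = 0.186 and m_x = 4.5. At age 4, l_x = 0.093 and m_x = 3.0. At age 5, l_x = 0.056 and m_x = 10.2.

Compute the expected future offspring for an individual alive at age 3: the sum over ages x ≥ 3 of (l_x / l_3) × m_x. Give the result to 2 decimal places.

9.07

l_3 = 0.186. Conditional survival from age 3 to x is l_x / l_3.
  x=3: (0.186/0.186) × 4.5 = 4.5000
  x=4: (0.093/0.186) × 3.0 = 1.5000
  x=5: (0.056/0.186) × 10.2 = 3.0710
Sum = 4.5000 + 1.5000 + 3.0710 = 9.0710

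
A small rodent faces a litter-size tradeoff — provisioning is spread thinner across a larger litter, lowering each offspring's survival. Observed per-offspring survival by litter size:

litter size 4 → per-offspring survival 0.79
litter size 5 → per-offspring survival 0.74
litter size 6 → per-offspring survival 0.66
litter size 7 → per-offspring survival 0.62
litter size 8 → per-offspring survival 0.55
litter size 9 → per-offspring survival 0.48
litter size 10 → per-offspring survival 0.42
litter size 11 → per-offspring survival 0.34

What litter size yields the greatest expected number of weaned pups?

Expected weaned pups = c × s(c):
  c=4: 4 × 0.79 = 3.160
  c=5: 5 × 0.74 = 3.700
  c=6: 6 × 0.66 = 3.960
  c=7: 7 × 0.62 = 4.340
  c=8: 8 × 0.55 = 4.400
  c=9: 9 × 0.48 = 4.320
  c=10: 10 × 0.42 = 4.200
  c=11: 11 × 0.34 = 3.740
Maximum at c = 8 (4.400 weaned pups).

8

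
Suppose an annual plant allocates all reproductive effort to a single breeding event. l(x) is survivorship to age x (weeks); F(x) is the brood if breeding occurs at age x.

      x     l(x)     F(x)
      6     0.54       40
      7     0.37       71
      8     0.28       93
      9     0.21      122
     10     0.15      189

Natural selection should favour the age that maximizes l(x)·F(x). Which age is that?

Expected offspring if breeding at age x = l(x) × F(x):
  age 6: 0.54 × 40 = 21.600
  age 7: 0.37 × 71 = 26.270
  age 8: 0.28 × 93 = 26.040
  age 9: 0.21 × 122 = 25.620
  age 10: 0.15 × 189 = 28.350
Maximum at age 10 (28.350).

10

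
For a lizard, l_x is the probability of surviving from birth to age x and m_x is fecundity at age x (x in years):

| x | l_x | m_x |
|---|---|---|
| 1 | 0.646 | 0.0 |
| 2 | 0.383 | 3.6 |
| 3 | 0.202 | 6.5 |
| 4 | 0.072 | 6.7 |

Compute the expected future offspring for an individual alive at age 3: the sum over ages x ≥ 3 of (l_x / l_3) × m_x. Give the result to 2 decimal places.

l_3 = 0.202. Conditional survival from age 3 to x is l_x / l_3.
  x=3: (0.202/0.202) × 6.5 = 6.5000
  x=4: (0.072/0.202) × 6.7 = 2.3881
Sum = 6.5000 + 2.3881 = 8.8881

8.89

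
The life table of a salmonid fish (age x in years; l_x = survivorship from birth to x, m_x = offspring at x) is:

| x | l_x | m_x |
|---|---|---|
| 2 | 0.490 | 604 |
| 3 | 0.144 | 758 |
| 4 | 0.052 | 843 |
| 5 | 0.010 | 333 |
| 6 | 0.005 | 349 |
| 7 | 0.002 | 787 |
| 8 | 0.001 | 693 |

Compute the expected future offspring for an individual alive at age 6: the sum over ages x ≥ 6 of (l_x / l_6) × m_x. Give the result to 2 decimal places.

802.40

l_6 = 0.005. Conditional survival from age 6 to x is l_x / l_6.
  x=6: (0.005/0.005) × 349 = 349.0000
  x=7: (0.002/0.005) × 787 = 314.8000
  x=8: (0.001/0.005) × 693 = 138.6000
Sum = 349.0000 + 314.8000 + 138.6000 = 802.4000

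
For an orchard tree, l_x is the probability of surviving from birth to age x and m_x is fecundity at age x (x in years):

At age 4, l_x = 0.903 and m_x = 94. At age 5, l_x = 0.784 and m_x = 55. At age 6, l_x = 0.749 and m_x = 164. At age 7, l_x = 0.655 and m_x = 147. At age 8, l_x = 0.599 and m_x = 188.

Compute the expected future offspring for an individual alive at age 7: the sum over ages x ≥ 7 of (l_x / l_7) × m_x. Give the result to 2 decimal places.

318.93

l_7 = 0.655. Conditional survival from age 7 to x is l_x / l_7.
  x=7: (0.655/0.655) × 147 = 147.0000
  x=8: (0.599/0.655) × 188 = 171.9267
Sum = 147.0000 + 171.9267 = 318.9267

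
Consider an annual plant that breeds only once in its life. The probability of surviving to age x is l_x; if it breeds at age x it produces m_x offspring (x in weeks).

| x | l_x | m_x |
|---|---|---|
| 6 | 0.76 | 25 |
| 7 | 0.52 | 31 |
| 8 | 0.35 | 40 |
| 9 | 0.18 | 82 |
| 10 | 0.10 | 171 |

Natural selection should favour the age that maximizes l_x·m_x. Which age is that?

6

Expected offspring if breeding at age x = l_x × m_x:
  age 6: 0.76 × 25 = 19.000
  age 7: 0.52 × 31 = 16.120
  age 8: 0.35 × 40 = 14.000
  age 9: 0.18 × 82 = 14.760
  age 10: 0.10 × 171 = 17.100
Maximum at age 6 (19.000).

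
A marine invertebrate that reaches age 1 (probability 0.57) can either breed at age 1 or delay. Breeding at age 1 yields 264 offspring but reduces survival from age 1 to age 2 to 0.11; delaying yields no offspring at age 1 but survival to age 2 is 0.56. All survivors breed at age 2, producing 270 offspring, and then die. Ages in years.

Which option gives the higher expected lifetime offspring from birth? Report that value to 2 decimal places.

breed at age 1: R₀ = 0.57 × (264 + 0.11 × 270) = 0.57 × 293.7000 = 167.4090
delay to age 2: R₀ = 0.57 × (0.56 × 270) = 0.57 × 151.2000 = 86.1840
Higher: breed at age 1 (167.4090).

167.41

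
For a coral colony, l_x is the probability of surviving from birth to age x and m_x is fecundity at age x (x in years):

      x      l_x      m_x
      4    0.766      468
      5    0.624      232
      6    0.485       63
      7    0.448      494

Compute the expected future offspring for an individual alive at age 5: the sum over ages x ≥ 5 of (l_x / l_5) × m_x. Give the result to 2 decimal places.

635.63

l_5 = 0.624. Conditional survival from age 5 to x is l_x / l_5.
  x=5: (0.624/0.624) × 232 = 232.0000
  x=6: (0.485/0.624) × 63 = 48.9663
  x=7: (0.448/0.624) × 494 = 354.6667
Sum = 232.0000 + 48.9663 + 354.6667 = 635.6330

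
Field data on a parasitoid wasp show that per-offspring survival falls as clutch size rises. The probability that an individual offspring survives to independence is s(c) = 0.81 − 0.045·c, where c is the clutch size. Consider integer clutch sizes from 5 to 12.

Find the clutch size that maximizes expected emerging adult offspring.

Expected emerging adult offspring = c × s(c):
  c=5: 5 × 0.585 = 2.925
  c=6: 6 × 0.540 = 3.240
  c=7: 7 × 0.495 = 3.465
  c=8: 8 × 0.450 = 3.600
  c=9: 9 × 0.405 = 3.645
  c=10: 10 × 0.360 = 3.600
  c=11: 11 × 0.315 = 3.465
  c=12: 12 × 0.270 = 3.240
Maximum at c = 9 (3.645 emerging adult offspring).

9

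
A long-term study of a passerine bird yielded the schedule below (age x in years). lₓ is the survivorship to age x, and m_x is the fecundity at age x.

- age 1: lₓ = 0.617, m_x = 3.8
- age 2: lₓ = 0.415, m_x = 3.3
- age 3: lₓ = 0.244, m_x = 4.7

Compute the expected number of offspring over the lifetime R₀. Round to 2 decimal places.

4.86

R₀ = Σ lₓ m_x:
  age 1: 0.617 × 3.8 = 2.3446
  age 2: 0.415 × 3.3 = 1.3695
  age 3: 0.244 × 4.7 = 1.1468
R₀ = 2.3446 + 1.3695 + 1.1468 = 4.8609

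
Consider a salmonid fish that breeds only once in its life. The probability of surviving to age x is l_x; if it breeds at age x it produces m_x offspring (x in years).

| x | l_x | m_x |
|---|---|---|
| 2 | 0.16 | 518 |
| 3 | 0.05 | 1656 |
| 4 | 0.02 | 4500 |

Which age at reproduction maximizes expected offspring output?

Expected offspring if breeding at age x = l_x × m_x:
  age 2: 0.16 × 518 = 82.880
  age 3: 0.05 × 1656 = 82.800
  age 4: 0.02 × 4500 = 90.000
Maximum at age 4 (90.000).

4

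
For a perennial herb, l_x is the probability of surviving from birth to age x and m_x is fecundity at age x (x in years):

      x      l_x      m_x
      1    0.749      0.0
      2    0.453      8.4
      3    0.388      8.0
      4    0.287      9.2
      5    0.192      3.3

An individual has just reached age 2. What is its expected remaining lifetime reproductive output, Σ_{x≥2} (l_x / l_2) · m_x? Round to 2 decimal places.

22.48

l_2 = 0.453. Conditional survival from age 2 to x is l_x / l_2.
  x=2: (0.453/0.453) × 8.4 = 8.4000
  x=3: (0.388/0.453) × 8.0 = 6.8521
  x=4: (0.287/0.453) × 9.2 = 5.8287
  x=5: (0.192/0.453) × 3.3 = 1.3987
Sum = 8.4000 + 6.8521 + 5.8287 + 1.3987 = 22.4795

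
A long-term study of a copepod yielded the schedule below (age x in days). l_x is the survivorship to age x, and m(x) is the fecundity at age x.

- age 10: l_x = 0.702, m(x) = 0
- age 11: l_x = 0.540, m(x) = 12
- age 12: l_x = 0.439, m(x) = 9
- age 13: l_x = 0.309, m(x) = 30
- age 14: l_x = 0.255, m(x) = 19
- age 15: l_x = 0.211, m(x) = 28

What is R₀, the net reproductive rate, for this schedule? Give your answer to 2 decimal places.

30.45

R₀ = Σ l_x m(x):
  age 10: 0.702 × 0 = 0.0000
  age 11: 0.540 × 12 = 6.4800
  age 12: 0.439 × 9 = 3.9510
  age 13: 0.309 × 30 = 9.2700
  age 14: 0.255 × 19 = 4.8450
  age 15: 0.211 × 28 = 5.9080
R₀ = 0.0000 + 6.4800 + 3.9510 + 9.2700 + 4.8450 + 5.9080 = 30.4540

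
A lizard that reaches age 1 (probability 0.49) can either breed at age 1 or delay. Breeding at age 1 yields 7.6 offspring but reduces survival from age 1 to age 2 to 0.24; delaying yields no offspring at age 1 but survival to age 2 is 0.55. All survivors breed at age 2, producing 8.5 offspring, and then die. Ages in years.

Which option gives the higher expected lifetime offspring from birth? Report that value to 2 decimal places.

4.72

breed at age 1: R₀ = 0.49 × (7.6 + 0.24 × 8.5) = 0.49 × 9.6400 = 4.7236
delay to age 2: R₀ = 0.49 × (0.55 × 8.5) = 0.49 × 4.6750 = 2.2908
Higher: breed at age 1 (4.7236).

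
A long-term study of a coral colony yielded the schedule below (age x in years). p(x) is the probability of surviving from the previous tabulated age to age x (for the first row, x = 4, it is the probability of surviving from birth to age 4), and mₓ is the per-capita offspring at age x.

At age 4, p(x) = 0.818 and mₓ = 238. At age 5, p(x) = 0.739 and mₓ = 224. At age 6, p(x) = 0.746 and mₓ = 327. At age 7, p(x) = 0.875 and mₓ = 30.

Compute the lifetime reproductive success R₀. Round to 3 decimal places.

489.394

Survivorship from birth: l_x = p_4·p_5·…·p_x.
  l_4 = 0.81800
  l_5 = 0.60450
  l_6 = 0.45096
  l_7 = 0.39459
R₀ = Σ l_x mₓ:
  age 4: 0.81800 × 238 = 194.6840
  age 5: 0.60450 × 224 = 135.4080
  age 6: 0.45096 × 327 = 147.4639
  age 7: 0.39459 × 30 = 11.8377
R₀ = 194.6840 + 135.4080 + 147.4639 + 11.8377 = 489.3936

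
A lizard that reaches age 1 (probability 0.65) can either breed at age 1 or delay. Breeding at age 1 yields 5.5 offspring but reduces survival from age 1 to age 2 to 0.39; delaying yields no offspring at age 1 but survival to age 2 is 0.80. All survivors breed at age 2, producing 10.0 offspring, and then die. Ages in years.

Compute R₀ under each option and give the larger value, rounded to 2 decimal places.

breed at age 1: R₀ = 0.65 × (5.5 + 0.39 × 10.0) = 0.65 × 9.4000 = 6.1100
delay to age 2: R₀ = 0.65 × (0.80 × 10.0) = 0.65 × 8.0000 = 5.2000
Higher: breed at age 1 (6.1100).

6.11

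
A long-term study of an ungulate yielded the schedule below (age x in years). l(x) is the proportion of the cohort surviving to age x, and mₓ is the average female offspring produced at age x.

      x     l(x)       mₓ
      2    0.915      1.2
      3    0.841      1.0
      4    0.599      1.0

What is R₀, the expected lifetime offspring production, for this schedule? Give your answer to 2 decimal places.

R₀ = Σ l(x) mₓ:
  age 2: 0.915 × 1.2 = 1.0980
  age 3: 0.841 × 1.0 = 0.8410
  age 4: 0.599 × 1.0 = 0.5990
R₀ = 1.0980 + 0.8410 + 0.5990 = 2.5380

2.54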